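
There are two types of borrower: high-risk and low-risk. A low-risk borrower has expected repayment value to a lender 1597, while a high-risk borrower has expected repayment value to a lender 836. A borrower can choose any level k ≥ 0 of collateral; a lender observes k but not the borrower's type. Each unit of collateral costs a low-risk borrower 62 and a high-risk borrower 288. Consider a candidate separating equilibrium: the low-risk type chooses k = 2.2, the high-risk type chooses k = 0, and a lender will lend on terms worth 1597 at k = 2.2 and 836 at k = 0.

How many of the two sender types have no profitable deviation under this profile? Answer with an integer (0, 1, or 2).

High-risk type: stay at 0 → 836; mimic → 1597 − 288 × 2.2 = 963.4. IC fails (836 < 963.4).
Low-risk type: signal → 1597 − 62 × 2.2 = 1460.6; deviate to 0 → 836. IC holds (1460.6 ≥ 836).
1 of 2 constraints hold, so this profile is not an equilibrium.

1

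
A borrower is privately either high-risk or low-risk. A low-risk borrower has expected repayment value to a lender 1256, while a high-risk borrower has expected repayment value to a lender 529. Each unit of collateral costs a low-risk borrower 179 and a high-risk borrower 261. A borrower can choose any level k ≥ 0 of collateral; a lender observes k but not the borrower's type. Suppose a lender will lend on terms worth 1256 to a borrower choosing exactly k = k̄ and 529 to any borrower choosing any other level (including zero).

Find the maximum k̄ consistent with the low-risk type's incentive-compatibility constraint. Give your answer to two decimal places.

Choosing k̄ yields the low-risk type 1256 − 179·k̄; choosing zero yields 529.
The low-risk type is indifferent at 1256 − 179·k̄ = 529, i.e. k̄ = (1256 − 529) / 179 ≈ 4.06.
For any k̄ above 4.06 the low-risk type would rather pool at zero, so separation collapses.

4.06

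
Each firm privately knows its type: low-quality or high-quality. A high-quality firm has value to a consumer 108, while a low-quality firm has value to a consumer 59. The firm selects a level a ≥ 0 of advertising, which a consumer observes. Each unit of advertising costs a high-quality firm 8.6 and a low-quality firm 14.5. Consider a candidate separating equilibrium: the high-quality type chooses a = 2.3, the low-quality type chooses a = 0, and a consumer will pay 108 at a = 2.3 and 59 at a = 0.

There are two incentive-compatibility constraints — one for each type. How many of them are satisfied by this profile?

Low-quality type: stay at 0 → 59; mimic → 108 − 14.5 × 2.3 = 74.65. IC fails (59 < 74.65).
High-quality type: signal → 108 − 8.6 × 2.3 = 88.22; deviate to 0 → 59. IC holds (88.22 ≥ 59).
1 of 2 constraints hold, so this profile is not an equilibrium.

1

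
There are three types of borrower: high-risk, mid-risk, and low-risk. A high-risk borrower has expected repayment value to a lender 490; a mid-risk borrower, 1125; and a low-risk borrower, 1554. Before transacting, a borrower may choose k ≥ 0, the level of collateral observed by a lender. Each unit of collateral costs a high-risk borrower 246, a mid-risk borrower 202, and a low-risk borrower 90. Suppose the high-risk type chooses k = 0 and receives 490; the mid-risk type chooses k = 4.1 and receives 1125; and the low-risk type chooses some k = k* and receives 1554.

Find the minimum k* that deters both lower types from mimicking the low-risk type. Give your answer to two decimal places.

6.22

Mid-risk type (on-path payoff 1125 − 202×4.1 = 296.8) won't mimic when 296.8 ≥ 1554 − 202·k*, i.e. k* ≥ 6.22.
High-risk type (on-path payoff 490) won't mimic when 490 ≥ 1554 − 246·k*, i.e. k* ≥ 4.33.
Both must hold, so k* = max(4.33, 6.22) = 6.22. The mid-risk type's constraint binds.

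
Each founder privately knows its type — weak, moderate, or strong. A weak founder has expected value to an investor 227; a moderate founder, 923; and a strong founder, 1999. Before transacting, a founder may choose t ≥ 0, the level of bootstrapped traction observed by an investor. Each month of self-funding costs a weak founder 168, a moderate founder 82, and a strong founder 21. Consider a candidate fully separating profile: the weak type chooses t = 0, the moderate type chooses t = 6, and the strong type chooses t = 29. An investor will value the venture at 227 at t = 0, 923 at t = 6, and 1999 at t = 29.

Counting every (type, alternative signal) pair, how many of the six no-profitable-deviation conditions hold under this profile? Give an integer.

6

Weak (own payoff 227): to t=6 gives 923 − 168×6 = -85 → no gain ✓; to t=29 gives 1999 − 168×29 = -2873 → no gain ✓.
Strong (own payoff 1999 − 21×29 = 1390): to t=0 gives 227 → no gain ✓; to t=6 gives 923 − 21×6 = 797 → no gain ✓.
Moderate (own payoff 923 − 82×6 = 431): to t=0 gives 227 → no gain ✓; to t=29 gives 1999 − 82×29 = -379 → no gain ✓.
6 of the 6 constraints hold; this profile is a separating equilibrium.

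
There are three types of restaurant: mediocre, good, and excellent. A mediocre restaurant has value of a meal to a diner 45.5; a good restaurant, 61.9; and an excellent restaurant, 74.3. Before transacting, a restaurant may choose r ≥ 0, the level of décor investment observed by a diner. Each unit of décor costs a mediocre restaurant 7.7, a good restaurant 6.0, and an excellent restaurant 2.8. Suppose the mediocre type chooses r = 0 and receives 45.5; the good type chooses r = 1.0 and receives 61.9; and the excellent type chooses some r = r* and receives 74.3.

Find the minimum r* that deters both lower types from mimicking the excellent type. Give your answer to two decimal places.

3.74

Mediocre type (on-path payoff 45.5) won't mimic when 45.5 ≥ 74.3 − 7.7·r*, i.e. r* ≥ 3.74.
Good type (on-path payoff 61.9 − 6.0×1.0 = 55.9) won't mimic when 55.9 ≥ 74.3 − 6.0·r*, i.e. r* ≥ 3.07.
Both must hold, so r* = max(3.74, 3.07) = 3.74. The mediocre type's constraint binds.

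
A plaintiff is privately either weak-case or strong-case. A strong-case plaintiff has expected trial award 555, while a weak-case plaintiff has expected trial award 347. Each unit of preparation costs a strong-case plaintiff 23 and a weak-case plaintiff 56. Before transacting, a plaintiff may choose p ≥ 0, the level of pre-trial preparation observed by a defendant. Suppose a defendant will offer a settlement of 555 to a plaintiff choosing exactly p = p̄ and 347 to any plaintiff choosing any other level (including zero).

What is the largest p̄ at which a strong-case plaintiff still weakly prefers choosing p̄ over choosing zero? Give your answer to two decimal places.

9.04

Choosing p̄ yields the strong-case type 555 − 23·p̄; choosing zero yields 347.
The strong-case type is indifferent at 555 − 23·p̄ = 347, i.e. p̄ = (555 − 347) / 23 ≈ 9.04.
For any p̄ above 9.04 the strong-case type would rather pool at zero, so separation collapses.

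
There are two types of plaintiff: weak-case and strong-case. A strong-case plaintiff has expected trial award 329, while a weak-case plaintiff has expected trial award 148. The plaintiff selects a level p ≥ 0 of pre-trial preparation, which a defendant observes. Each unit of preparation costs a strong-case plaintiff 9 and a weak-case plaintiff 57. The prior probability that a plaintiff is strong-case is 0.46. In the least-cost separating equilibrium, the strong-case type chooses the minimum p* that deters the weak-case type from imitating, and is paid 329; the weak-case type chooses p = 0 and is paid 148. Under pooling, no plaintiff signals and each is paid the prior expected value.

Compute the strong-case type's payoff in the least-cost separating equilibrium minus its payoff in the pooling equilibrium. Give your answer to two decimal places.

69.16

Least-cost separating signal: p* solves 148 = 329 − 57·p*, so p* = (329 − 148)/57 ≈ 3.1754.
Strong-case type's separating payoff: 329 − 9 × p* = 329 − 9 × (329 − 148)/57 = 329 − 1629/57 ≈ 300.4211.
Pooling payoff: 0.46 × 329 + 0.54 × 148 = 231.26.
Difference: 300.4211 − 231.26 = 69.1611, i.e. 69.16 to two decimal places.
The strong-case type prefers to separate.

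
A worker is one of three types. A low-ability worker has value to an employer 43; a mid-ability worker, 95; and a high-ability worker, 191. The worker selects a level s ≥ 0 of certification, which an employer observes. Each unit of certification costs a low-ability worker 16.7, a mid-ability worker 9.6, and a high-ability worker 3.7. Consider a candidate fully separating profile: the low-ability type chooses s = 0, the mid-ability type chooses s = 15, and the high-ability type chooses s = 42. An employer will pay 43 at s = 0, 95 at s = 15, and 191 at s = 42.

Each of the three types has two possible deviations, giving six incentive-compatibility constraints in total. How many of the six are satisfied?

High-ability (own payoff 191 − 3.7×42 = 35.6): to s=0 gives 43 → profitable ✗; to s=15 gives 95 − 3.7×15 = 39.5 → profitable ✗.
Low-ability (own payoff 43): to s=15 gives 95 − 16.7×15 = -155.5 → no gain ✓; to s=42 gives 191 − 16.7×42 = -510.4 → no gain ✓.
Mid-ability (own payoff 95 − 9.6×15 = -49): to s=0 gives 43 → profitable ✗; to s=42 gives 191 − 9.6×42 = -212.2 → no gain ✓.
3 of the 6 constraints hold; not an equilibrium.

3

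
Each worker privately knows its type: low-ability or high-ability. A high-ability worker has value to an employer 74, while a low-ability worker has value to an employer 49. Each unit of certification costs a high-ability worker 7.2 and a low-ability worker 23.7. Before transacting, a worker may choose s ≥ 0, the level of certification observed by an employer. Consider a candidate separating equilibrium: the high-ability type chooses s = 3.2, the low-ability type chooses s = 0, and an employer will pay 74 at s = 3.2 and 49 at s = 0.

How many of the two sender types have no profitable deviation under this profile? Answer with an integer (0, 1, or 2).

2

Low-ability type: stay at 0 → 49; mimic → 74 − 23.7 × 3.2 = -1.84. IC holds (49 ≥ -1.84).
High-ability type: signal → 74 − 7.2 × 3.2 = 50.96; deviate to 0 → 49. IC holds (50.96 ≥ 49).
2 of 2 constraints hold, so this is a separating equilibrium.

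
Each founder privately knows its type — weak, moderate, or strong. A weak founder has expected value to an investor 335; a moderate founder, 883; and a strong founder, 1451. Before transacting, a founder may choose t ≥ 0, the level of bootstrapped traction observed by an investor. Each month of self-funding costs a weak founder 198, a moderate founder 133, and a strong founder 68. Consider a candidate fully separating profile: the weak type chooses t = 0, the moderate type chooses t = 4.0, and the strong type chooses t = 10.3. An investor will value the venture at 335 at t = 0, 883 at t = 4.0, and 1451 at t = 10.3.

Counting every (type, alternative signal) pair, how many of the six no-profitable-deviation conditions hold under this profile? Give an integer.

Moderate (own payoff 883 − 133×4.0 = 351): to t=0 gives 335 → no gain ✓; to t=10.3 gives 1451 − 133×10.3 = 81.1 → no gain ✓.
Weak (own payoff 335): to t=4.0 gives 883 − 198×4.0 = 91 → no gain ✓; to t=10.3 gives 1451 − 198×10.3 = -588.4 → no gain ✓.
Strong (own payoff 1451 − 68×10.3 = 750.6): to t=0 gives 335 → no gain ✓; to t=4.0 gives 883 − 68×4.0 = 611 → no gain ✓.
6 of the 6 constraints hold; this profile is a separating equilibrium.

6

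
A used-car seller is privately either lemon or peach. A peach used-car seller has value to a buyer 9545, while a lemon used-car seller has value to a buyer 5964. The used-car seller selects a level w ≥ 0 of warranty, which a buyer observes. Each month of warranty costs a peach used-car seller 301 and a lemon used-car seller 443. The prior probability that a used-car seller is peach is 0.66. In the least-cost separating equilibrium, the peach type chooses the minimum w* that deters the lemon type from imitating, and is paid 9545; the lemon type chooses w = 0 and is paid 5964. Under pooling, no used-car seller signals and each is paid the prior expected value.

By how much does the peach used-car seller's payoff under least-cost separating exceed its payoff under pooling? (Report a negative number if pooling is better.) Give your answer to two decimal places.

Least-cost separating signal: w* solves 5964 = 9545 − 443·w*, so w* = (9545 − 5964)/443 ≈ 8.0835.
Peach type's separating payoff: 9545 − 301 × w* = 9545 − 301 × (9545 − 5964)/443 = 9545 − 1077881/443 ≈ 7111.8600.
Pooling payoff: 0.66 × 9545 + 0.34 × 5964 = 8327.46.
Difference: 7111.8600 − 8327.46 = -1215.60.
The peach type would prefer the pooling outcome.

-1215.60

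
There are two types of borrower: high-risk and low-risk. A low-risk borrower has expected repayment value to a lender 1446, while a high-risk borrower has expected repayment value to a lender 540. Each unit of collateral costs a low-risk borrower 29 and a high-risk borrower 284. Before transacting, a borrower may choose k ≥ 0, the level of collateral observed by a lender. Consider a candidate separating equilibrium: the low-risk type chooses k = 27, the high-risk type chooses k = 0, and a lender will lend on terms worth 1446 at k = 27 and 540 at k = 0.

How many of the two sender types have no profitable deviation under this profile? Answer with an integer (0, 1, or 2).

High-risk type: stay at 0 → 540; mimic → 1446 − 284 × 27 = -6222. IC holds (540 ≥ -6222).
Low-risk type: signal → 1446 − 29 × 27 = 663; deviate to 0 → 540. IC holds (663 ≥ 540).
2 of 2 constraints hold, so this is a separating equilibrium.

2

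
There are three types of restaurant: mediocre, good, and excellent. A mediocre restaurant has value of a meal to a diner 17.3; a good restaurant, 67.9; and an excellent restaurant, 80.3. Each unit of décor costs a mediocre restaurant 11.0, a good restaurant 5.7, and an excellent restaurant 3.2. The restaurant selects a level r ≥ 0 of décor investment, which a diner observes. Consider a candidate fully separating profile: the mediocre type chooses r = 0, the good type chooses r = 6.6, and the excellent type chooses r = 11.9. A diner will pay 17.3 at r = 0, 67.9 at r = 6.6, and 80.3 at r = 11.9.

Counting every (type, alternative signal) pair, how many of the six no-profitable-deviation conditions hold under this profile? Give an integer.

Good (own payoff 67.9 − 5.7×6.6 = 30.28): to r=0 gives 17.3 → no gain ✓; to r=11.9 gives 80.3 − 5.7×11.9 = 12.47 → no gain ✓.
Mediocre (own payoff 17.3): to r=6.6 gives 67.9 − 11.0×6.6 = -4.7 → no gain ✓; to r=11.9 gives 80.3 − 11.0×11.9 = -50.6 → no gain ✓.
Excellent (own payoff 80.3 − 3.2×11.9 = 42.22): to r=0 gives 17.3 → no gain ✓; to r=6.6 gives 67.9 − 3.2×6.6 = 46.78 → profitable ✗.
5 of the 6 constraints hold; not an equilibrium.

5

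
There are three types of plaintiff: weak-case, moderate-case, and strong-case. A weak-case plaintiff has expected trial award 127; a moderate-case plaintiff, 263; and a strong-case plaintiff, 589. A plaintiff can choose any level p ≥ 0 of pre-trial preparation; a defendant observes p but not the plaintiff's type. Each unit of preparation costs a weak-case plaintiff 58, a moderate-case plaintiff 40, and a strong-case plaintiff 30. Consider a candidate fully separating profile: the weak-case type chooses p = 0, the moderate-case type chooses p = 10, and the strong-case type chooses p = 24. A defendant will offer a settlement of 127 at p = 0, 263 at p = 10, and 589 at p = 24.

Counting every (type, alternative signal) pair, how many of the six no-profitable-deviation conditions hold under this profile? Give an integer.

Strong-case (own payoff 589 − 30×24 = -131): to p=0 gives 127 → profitable ✗; to p=10 gives 263 − 30×10 = -37 → profitable ✗.
Moderate-case (own payoff 263 − 40×10 = -137): to p=0 gives 127 → profitable ✗; to p=24 gives 589 − 40×24 = -371 → no gain ✓.
Weak-case (own payoff 127): to p=10 gives 263 − 58×10 = -317 → no gain ✓; to p=24 gives 589 − 58×24 = -803 → no gain ✓.
3 of the 6 constraints hold; not an equilibrium.

3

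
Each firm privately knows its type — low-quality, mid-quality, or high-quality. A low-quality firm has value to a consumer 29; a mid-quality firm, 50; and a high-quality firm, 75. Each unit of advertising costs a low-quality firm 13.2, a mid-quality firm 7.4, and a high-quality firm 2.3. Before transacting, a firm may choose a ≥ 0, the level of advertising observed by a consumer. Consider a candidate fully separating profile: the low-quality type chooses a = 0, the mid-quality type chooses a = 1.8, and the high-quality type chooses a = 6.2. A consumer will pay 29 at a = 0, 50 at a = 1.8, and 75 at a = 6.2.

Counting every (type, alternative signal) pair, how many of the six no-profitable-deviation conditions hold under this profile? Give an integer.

Low-quality (own payoff 29): to a=1.8 gives 50 − 13.2×1.8 = 26.24 → no gain ✓; to a=6.2 gives 75 − 13.2×6.2 = -6.84 → no gain ✓.
Mid-quality (own payoff 50 − 7.4×1.8 = 36.68): to a=0 gives 29 → no gain ✓; to a=6.2 gives 75 − 7.4×6.2 = 29.12 → no gain ✓.
High-quality (own payoff 75 − 2.3×6.2 = 60.74): to a=0 gives 29 → no gain ✓; to a=1.8 gives 50 − 2.3×1.8 = 45.86 → no gain ✓.
6 of the 6 constraints hold; this profile is a separating equilibrium.

6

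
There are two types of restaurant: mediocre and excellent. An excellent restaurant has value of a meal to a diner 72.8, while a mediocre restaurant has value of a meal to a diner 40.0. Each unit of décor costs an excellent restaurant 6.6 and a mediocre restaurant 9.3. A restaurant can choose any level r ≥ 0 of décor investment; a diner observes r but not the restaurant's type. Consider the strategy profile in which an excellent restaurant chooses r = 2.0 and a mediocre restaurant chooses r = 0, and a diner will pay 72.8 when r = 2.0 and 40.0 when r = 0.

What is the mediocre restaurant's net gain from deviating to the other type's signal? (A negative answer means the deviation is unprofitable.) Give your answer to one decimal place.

14.2

Playing r = 0 the mediocre restaurant receives 40.0.
Deviating to r = 2.0 brings payment 72.8 at cost 9.3 × 2.0 = 18.6, netting 54.2.
Gain from deviating: 54.2 − 40.0 = 14.2.
The gain is positive, so the mediocre type's incentive-compatibility constraint is violated — this profile is not a separating equilibrium.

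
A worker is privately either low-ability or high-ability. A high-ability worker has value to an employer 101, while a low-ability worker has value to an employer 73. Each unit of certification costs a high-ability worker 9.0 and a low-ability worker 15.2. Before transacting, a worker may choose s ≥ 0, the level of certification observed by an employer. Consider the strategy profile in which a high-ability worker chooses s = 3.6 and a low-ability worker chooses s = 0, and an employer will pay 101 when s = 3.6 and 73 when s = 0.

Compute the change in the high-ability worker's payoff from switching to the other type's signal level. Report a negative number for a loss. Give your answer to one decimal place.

Playing s = 3.6 the high-ability worker receives 101 − 9.0 × 3.6 = 68.6.
Deviating to s = 0 yields 73 instead.
Gain from deviating: 73 − 68.6 = 4.4.
The gain is positive, so the high-ability type's incentive-compatibility constraint is violated — this profile is not a separating equilibrium.

4.4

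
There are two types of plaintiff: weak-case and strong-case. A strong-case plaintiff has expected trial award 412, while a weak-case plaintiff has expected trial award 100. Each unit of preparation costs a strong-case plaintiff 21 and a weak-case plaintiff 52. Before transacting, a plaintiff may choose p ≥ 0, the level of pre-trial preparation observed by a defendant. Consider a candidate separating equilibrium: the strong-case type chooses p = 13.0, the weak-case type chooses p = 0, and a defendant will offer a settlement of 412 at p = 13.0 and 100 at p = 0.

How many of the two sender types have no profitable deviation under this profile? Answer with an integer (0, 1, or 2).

2

Weak-case type: stay at 0 → 100; mimic → 412 − 52 × 13.0 = -264. IC holds (100 ≥ -264).
Strong-case type: signal → 412 − 21 × 13.0 = 139; deviate to 0 → 100. IC holds (139 ≥ 100).
2 of 2 constraints hold, so this is a separating equilibrium.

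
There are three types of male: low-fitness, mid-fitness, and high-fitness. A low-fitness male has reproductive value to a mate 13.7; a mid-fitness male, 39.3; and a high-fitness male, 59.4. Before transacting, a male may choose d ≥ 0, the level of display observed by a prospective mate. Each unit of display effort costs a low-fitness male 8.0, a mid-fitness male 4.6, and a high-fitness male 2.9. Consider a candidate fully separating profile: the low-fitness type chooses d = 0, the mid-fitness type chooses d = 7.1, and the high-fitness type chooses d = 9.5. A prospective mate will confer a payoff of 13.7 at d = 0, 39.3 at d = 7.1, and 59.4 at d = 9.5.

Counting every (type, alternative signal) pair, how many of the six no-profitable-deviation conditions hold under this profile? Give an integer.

4

High-fitness (own payoff 59.4 − 2.9×9.5 = 31.85): to d=0 gives 13.7 → no gain ✓; to d=7.1 gives 39.3 − 2.9×7.1 = 18.71 → no gain ✓.
Low-fitness (own payoff 13.7): to d=7.1 gives 39.3 − 8.0×7.1 = -17.5 → no gain ✓; to d=9.5 gives 59.4 − 8.0×9.5 = -16.6 → no gain ✓.
Mid-fitness (own payoff 39.3 − 4.6×7.1 = 6.64): to d=0 gives 13.7 → profitable ✗; to d=9.5 gives 59.4 − 4.6×9.5 = 15.7 → profitable ✗.
4 of the 6 constraints hold; not an equilibrium.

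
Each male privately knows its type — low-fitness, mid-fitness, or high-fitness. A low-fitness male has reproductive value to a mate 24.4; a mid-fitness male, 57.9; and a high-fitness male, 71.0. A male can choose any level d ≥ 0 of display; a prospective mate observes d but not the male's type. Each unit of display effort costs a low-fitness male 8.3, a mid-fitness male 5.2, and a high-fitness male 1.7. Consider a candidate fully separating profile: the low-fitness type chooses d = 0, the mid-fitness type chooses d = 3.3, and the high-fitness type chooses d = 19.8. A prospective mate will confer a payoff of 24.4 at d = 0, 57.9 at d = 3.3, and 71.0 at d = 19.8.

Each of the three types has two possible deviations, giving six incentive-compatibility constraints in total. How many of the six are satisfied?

High-fitness (own payoff 71.0 − 1.7×19.8 = 37.34): to d=0 gives 24.4 → no gain ✓; to d=3.3 gives 57.9 − 1.7×3.3 = 52.29 → profitable ✗.
Low-fitness (own payoff 24.4): to d=3.3 gives 57.9 − 8.3×3.3 = 30.51 → profitable ✗; to d=19.8 gives 71.0 − 8.3×19.8 = -93.34 → no gain ✓.
Mid-fitness (own payoff 57.9 − 5.2×3.3 = 40.74): to d=0 gives 24.4 → no gain ✓; to d=19.8 gives 71.0 − 5.2×19.8 = -31.96 → no gain ✓.
4 of the 6 constraints hold; not an equilibrium.

4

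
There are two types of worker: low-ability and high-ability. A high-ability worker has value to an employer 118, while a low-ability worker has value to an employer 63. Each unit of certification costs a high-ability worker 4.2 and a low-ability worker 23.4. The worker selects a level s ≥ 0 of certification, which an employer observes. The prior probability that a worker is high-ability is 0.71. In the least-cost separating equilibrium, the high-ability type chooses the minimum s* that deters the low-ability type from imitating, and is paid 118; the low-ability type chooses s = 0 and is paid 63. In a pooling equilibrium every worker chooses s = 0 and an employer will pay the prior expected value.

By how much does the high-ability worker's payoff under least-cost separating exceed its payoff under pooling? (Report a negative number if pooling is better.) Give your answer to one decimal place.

6.1

Least-cost separating signal: s* solves 63 = 118 − 23.4·s*, so s* = (118 − 63)/23.4 ≈ 2.3504.
High-ability type's separating payoff: 118 − 4.2 × s* = 118 − 4.2 × (118 − 63)/23.4 = 118 − 231/23.4 ≈ 108.128.
Pooling payoff: 0.71 × 118 + 0.29 × 63 = 102.05.
Difference: 108.128 − 102.05 = 6.078, i.e. 6.1 to one decimal place.
The high-ability type prefers to separate.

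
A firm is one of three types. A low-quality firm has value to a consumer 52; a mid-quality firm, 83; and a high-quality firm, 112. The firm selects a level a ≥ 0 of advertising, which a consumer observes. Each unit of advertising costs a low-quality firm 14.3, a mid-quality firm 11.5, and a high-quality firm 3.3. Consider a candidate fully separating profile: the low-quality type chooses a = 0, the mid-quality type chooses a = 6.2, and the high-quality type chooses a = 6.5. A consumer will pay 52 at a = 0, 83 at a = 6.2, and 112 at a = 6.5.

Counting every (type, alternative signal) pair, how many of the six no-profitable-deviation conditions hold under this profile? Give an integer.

4

Low-quality (own payoff 52): to a=6.2 gives 83 − 14.3×6.2 = -5.66 → no gain ✓; to a=6.5 gives 112 − 14.3×6.5 = 19.05 → no gain ✓.
Mid-quality (own payoff 83 − 11.5×6.2 = 11.7): to a=0 gives 52 → profitable ✗; to a=6.5 gives 112 − 11.5×6.5 = 37.25 → profitable ✗.
High-quality (own payoff 112 − 3.3×6.5 = 90.55): to a=0 gives 52 → no gain ✓; to a=6.2 gives 83 − 3.3×6.2 = 62.54 → no gain ✓.
4 of the 6 constraints hold; not an equilibrium.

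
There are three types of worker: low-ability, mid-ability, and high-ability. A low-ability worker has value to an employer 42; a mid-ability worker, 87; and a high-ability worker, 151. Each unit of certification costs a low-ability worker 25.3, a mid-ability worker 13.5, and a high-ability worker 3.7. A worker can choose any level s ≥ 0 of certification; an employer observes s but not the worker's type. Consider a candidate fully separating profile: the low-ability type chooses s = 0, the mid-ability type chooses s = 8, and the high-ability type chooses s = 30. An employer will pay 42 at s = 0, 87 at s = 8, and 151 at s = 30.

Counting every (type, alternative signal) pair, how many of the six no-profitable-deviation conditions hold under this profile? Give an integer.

3

Mid-ability (own payoff 87 − 13.5×8 = -21): to s=0 gives 42 → profitable ✗; to s=30 gives 151 − 13.5×30 = -254 → no gain ✓.
Low-ability (own payoff 42): to s=8 gives 87 − 25.3×8 = -115.4 → no gain ✓; to s=30 gives 151 − 25.3×30 = -608 → no gain ✓.
High-ability (own payoff 151 − 3.7×30 = 40): to s=0 gives 42 → profitable ✗; to s=8 gives 87 − 3.7×8 = 57.4 → profitable ✗.
3 of the 6 constraints hold; not an equilibrium.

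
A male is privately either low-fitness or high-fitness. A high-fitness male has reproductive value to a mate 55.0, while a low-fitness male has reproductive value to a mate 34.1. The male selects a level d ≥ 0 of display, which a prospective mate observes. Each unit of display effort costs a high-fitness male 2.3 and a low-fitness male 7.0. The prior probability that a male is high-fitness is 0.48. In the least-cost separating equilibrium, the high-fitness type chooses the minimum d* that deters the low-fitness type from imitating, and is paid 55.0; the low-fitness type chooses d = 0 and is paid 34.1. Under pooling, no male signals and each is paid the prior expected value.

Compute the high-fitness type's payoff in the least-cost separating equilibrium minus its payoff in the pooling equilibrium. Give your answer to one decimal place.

4.0

Least-cost separating signal: d* solves 34.1 = 55.0 − 7.0·d*, so d* = (55.0 − 34.1)/7.0 ≈ 2.9857.
High-fitness type's separating payoff: 55.0 − 2.3 × d* = 55.0 − 2.3 × (55.0 − 34.1)/7.0 = 55.0 − 48.07/7.0 ≈ 48.133.
Pooling payoff: 0.48 × 55.0 + 0.52 × 34.1 = 44.132.
Difference: 48.133 − 44.132 = 4.001, i.e. 4.0 to one decimal place.
The high-fitness type prefers to separate.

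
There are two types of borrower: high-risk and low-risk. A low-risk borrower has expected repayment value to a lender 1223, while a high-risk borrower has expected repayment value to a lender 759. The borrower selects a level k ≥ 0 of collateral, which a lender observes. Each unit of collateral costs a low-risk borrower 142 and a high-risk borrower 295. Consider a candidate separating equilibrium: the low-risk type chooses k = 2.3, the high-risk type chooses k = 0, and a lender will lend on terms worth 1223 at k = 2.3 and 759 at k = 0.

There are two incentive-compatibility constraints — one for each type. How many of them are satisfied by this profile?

High-risk type: stay at 0 → 759; mimic → 1223 − 295 × 2.3 = 544.5. IC holds (759 ≥ 544.5).
Low-risk type: signal → 1223 − 142 × 2.3 = 896.4; deviate to 0 → 759. IC holds (896.4 ≥ 759).
2 of 2 constraints hold, so this is a separating equilibrium.

2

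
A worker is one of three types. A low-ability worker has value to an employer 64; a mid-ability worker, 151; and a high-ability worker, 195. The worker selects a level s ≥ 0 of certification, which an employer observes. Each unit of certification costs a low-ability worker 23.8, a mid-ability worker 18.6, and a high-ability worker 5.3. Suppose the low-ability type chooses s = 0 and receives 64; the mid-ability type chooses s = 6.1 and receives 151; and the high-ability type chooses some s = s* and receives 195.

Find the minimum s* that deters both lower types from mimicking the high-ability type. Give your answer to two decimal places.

8.47

Mid-ability type (on-path payoff 151 − 18.6×6.1 = 37.54) won't mimic when 37.54 ≥ 195 − 18.6·s*, i.e. s* ≥ 8.47.
Low-ability type (on-path payoff 64) won't mimic when 64 ≥ 195 − 23.8·s*, i.e. s* ≥ 5.50.
Both must hold, so s* = max(5.50, 8.47) = 8.47. The mid-ability type's constraint binds.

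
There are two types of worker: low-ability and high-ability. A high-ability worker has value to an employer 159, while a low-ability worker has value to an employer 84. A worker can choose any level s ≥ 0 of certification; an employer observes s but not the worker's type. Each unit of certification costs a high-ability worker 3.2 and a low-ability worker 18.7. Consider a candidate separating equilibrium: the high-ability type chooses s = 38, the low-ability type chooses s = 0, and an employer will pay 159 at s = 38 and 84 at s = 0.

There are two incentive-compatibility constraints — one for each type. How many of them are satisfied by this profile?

High-ability type: signal → 159 − 3.2 × 38 = 37.4; deviate to 0 → 84. IC fails (37.4 < 84).
Low-ability type: stay at 0 → 84; mimic → 159 − 18.7 × 38 = -551.6. IC holds (84 ≥ -551.6).
1 of 2 constraints hold, so this profile is not an equilibrium.

1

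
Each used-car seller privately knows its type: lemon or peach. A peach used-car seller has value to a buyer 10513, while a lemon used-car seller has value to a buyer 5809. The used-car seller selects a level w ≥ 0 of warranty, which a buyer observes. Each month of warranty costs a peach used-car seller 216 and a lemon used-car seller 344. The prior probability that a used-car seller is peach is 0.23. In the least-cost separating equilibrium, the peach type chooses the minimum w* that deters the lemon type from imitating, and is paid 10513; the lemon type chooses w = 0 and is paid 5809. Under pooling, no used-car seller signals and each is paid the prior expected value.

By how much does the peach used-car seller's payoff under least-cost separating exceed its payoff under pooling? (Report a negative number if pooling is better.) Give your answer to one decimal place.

668.4

Least-cost separating signal: w* solves 5809 = 10513 − 344·w*, so w* = (10513 − 5809)/344 ≈ 13.6744.
Peach type's separating payoff: 10513 − 216 × w* = 10513 − 216 × (10513 − 5809)/344 = 10513 − 1016064/344 ≈ 7559.326.
Pooling payoff: 0.23 × 10513 + 0.77 × 5809 = 6890.92.
Difference: 7559.326 − 6890.92 = 668.406, i.e. 668.4 to one decimal place.
The peach type prefers to separate.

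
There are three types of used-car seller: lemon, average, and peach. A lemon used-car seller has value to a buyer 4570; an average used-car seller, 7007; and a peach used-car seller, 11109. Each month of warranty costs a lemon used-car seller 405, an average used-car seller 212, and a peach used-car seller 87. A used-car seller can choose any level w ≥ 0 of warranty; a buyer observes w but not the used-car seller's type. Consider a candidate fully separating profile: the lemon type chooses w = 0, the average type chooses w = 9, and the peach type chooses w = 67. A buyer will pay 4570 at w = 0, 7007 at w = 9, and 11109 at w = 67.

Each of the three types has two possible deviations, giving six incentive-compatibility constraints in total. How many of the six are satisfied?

5

Average (own payoff 7007 − 212×9 = 5099): to w=0 gives 4570 → no gain ✓; to w=67 gives 11109 − 212×67 = -3095 → no gain ✓.
Peach (own payoff 11109 − 87×67 = 5280): to w=0 gives 4570 → no gain ✓; to w=9 gives 7007 − 87×9 = 6224 → profitable ✗.
Lemon (own payoff 4570): to w=9 gives 7007 − 405×9 = 3362 → no gain ✓; to w=67 gives 11109 − 405×67 = -16026 → no gain ✓.
5 of the 6 constraints hold; not an equilibrium.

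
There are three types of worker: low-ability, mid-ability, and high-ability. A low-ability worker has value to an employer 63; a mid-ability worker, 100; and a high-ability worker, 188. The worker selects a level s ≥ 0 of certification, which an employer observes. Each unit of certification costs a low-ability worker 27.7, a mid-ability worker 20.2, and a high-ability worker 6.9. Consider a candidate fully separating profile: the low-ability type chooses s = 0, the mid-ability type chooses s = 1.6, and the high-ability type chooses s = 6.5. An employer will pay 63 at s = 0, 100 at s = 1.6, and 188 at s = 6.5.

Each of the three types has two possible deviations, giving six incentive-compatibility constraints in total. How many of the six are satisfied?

High-ability (own payoff 188 − 6.9×6.5 = 143.15): to s=0 gives 63 → no gain ✓; to s=1.6 gives 100 − 6.9×1.6 = 88.96 → no gain ✓.
Mid-ability (own payoff 100 − 20.2×1.6 = 67.68): to s=0 gives 63 → no gain ✓; to s=6.5 gives 188 − 20.2×6.5 = 56.7 → no gain ✓.
Low-ability (own payoff 63): to s=1.6 gives 100 − 27.7×1.6 = 55.68 → no gain ✓; to s=6.5 gives 188 − 27.7×6.5 = 7.95 → no gain ✓.
6 of the 6 constraints hold; this profile is a separating equilibrium.

6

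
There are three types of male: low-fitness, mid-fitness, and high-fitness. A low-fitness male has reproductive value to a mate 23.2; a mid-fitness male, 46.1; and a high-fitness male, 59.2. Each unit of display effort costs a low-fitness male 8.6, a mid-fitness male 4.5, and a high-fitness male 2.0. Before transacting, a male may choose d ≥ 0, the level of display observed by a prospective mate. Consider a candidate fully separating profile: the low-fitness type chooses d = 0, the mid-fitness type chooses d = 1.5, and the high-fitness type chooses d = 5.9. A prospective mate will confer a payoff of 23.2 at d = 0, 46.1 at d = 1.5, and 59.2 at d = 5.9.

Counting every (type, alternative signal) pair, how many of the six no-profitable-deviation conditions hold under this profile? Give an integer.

High-fitness (own payoff 59.2 − 2.0×5.9 = 47.4): to d=0 gives 23.2 → no gain ✓; to d=1.5 gives 46.1 − 2.0×1.5 = 43.1 → no gain ✓.
Low-fitness (own payoff 23.2): to d=1.5 gives 46.1 − 8.6×1.5 = 33.2 → profitable ✗; to d=5.9 gives 59.2 − 8.6×5.9 = 8.46 → no gain ✓.
Mid-fitness (own payoff 46.1 − 4.5×1.5 = 39.35): to d=0 gives 23.2 → no gain ✓; to d=5.9 gives 59.2 − 4.5×5.9 = 32.65 → no gain ✓.
5 of the 6 constraints hold; not an equilibrium.

5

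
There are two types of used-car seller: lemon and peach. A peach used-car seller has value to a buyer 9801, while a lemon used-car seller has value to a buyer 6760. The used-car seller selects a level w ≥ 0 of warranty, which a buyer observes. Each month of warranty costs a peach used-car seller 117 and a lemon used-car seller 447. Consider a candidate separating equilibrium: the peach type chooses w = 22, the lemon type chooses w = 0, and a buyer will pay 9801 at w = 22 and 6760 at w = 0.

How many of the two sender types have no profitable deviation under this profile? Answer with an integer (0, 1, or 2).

Lemon type: stay at 0 → 6760; mimic → 9801 − 447 × 22 = -33. IC holds (6760 ≥ -33).
Peach type: signal → 9801 − 117 × 22 = 7227; deviate to 0 → 6760. IC holds (7227 ≥ 6760).
2 of 2 constraints hold, so this is a separating equilibrium.

2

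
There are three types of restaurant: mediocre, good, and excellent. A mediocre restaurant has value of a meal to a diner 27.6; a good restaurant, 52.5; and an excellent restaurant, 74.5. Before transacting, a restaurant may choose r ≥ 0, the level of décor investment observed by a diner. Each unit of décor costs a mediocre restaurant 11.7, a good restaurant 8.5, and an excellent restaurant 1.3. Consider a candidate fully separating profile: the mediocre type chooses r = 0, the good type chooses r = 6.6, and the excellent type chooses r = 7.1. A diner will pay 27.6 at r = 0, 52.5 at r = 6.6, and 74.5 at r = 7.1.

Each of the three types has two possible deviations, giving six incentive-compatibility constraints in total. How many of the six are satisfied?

Excellent (own payoff 74.5 − 1.3×7.1 = 65.27): to r=0 gives 27.6 → no gain ✓; to r=6.6 gives 52.5 − 1.3×6.6 = 43.92 → no gain ✓.
Mediocre (own payoff 27.6): to r=6.6 gives 52.5 − 11.7×6.6 = -24.72 → no gain ✓; to r=7.1 gives 74.5 − 11.7×7.1 = -8.57 → no gain ✓.
Good (own payoff 52.5 − 8.5×6.6 = -3.6): to r=0 gives 27.6 → profitable ✗; to r=7.1 gives 74.5 − 8.5×7.1 = 14.15 → profitable ✗.
4 of the 6 constraints hold; not an equilibrium.

4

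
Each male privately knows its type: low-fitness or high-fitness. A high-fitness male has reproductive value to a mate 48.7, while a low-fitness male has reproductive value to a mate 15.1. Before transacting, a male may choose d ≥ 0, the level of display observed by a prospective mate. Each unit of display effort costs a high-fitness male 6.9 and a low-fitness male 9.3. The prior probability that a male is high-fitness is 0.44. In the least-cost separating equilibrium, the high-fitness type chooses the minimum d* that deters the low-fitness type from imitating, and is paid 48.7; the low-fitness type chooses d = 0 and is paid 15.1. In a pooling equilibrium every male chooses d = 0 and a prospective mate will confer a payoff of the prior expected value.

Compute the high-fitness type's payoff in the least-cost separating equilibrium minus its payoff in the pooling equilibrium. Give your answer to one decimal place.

Least-cost separating signal: d* solves 15.1 = 48.7 − 9.3·d*, so d* = (48.7 − 15.1)/9.3 ≈ 3.6129.
High-fitness type's separating payoff: 48.7 − 6.9 × d* = 48.7 − 6.9 × (48.7 − 15.1)/9.3 = 48.7 − 231.84/9.3 ≈ 23.771.
Pooling payoff: 0.44 × 48.7 + 0.56 × 15.1 = 29.884.
Difference: 23.771 − 29.884 = -6.113, i.e. -6.1 to one decimal place.
The high-fitness type would prefer the pooling outcome.

-6.1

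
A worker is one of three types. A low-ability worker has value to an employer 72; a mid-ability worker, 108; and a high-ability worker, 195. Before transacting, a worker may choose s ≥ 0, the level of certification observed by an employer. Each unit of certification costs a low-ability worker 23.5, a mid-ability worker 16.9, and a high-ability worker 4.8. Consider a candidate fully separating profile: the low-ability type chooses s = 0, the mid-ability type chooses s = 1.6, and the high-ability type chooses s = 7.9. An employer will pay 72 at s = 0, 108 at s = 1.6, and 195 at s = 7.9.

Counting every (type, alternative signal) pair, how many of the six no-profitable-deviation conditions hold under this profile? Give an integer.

6

Mid-ability (own payoff 108 − 16.9×1.6 = 80.96): to s=0 gives 72 → no gain ✓; to s=7.9 gives 195 − 16.9×7.9 = 61.49 → no gain ✓.
Low-ability (own payoff 72): to s=1.6 gives 108 − 23.5×1.6 = 70.4 → no gain ✓; to s=7.9 gives 195 − 23.5×7.9 = 9.35 → no gain ✓.
High-ability (own payoff 195 − 4.8×7.9 = 157.08): to s=0 gives 72 → no gain ✓; to s=1.6 gives 108 − 4.8×1.6 = 100.32 → no gain ✓.
6 of the 6 constraints hold; this profile is a separating equilibrium.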